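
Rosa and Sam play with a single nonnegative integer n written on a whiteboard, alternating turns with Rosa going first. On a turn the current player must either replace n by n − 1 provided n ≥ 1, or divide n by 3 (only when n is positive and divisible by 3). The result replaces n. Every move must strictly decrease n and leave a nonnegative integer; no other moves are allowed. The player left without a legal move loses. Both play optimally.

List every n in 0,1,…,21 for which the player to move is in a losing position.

0, 2, 4, 7, 9, 11, 13, 15, 17, 19

Work bottom-up. With no move the player to move loses. Otherwise the position is W if at least one move leads to an L position for the opponent, and L if every move leads to a W.
n=0: no move → L
n=1: reaches L-position 0 → W
n=2: only reaches 1(W), which is W → L
n=3: reaches L-position 2 → W
n=4: only reaches 3(W), which is W → L
n=5: reaches L-position 4 → W
n=6: reaches L-position 2 → W
n=7: only reaches 6(W), which is W → L
n=8: reaches L-position 7 → W
n=9: only reaches 3(W), 8(W), all W → L
n=10: reaches L-position 9 → W
n=11: only reaches 10(W), which is W → L
n=12: reaches L-position 4 → W
n=13: only reaches 12(W), which is W → L
n=14: reaches L-position 13 → W
n=15: only reaches 5(W), 14(W), all W → L
n=16: reaches L-position 15 → W
n=17: only reaches 16(W), which is W → L
n=18: reaches L-position 17 → W
n=19: only reaches 18(W), which is W → L
n=20: reaches L-position 19 → W
n=21: reaches L-position 7 → W
The losing starting values of n are exactly the entries labelled L in this table (10 of them).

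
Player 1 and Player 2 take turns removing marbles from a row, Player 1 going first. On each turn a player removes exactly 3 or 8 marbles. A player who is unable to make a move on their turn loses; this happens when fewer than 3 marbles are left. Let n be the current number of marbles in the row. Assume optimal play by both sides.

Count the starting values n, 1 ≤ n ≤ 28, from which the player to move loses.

Classify positions by backward induction: terminal positions (no move available) are L. From any other position, the mover wins iff some move reaches an L.
n=0: no move → L
n=1: no move → L
n=2: no move → L
n=3: →0(L), so W
n=4: →1(L), so W
n=5: →2(L), so W
n=6: →3(W) only, which is W, so L
n=7: →4(W) only, which is W, so L
n=8: →0(L), so W
n=9: →6(L), so W
n=10: →7(L), so W
n=11: →8(W), 3(W) — all W, so L
n=12: →9(W), 4(W) — all W, so L
n=13: →10(W), 5(W) — all W, so L
n=14: →11(L), so W
n=15: →12(L), so W
n=16: →13(L), so W
n=17: →14(W), 9(W) — all W, so L
n=18: →15(W), 10(W) — all W, so L
n=19: →11(L), so W
n=20: →17(L), so W
n=21: →18(L), so W
n=22: →19(W), 14(W) — all W, so L
n=23: →20(W), 15(W) — all W, so L
n=24: →21(W), 16(W) — all W, so L
n=25: →22(L), so W
n=26: →23(L), so W
n=27: →24(L), so W
n=28: →25(W), 20(W) — all W, so L
L entries with 1 ≤ n ≤ 28 (n=0 is outside the asked range and is not counted): n = 1, 2, 6, 7, 11, 12, 13, 17, 18, 22, 23, 24, 28; that makes 13.

13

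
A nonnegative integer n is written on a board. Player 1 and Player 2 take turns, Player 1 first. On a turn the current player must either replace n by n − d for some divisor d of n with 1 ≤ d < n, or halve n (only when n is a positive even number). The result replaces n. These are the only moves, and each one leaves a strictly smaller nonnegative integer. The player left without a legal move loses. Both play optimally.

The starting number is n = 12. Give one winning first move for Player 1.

Move to 9.

Use the standard recursion: the mover loses at a terminal position; elsewhere, the mover wins exactly when some move hands the opponent an L position.
n=0: no move → L
n=1: no move → L
n=2: reaches L-position 1 → W
n=3: only reaches 2(W), which is W → L
n=4: reaches L-position 3 → W
n=5: only reaches 4(W), which is W → L
n=6: reaches L-position 3 → W
n=7: only reaches 6(W), which is W → L
n=8: reaches L-position 7 → W
n=9: only reaches 6(W), 8(W), all W → L
n=10: reaches L-position 5 → W
n=11: only reaches 10(W), which is W → L
n=12: reaches L-position 9 → W
From 12, the L positions reachable in one move are: 9, 11. Any move reaching one of these is winning.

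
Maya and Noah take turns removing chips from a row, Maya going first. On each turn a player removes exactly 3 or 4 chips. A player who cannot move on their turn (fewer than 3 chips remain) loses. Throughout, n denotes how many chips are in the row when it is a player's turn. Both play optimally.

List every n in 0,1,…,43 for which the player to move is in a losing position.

Positions with no move are L. A position that does have a move is losing for the player to move precisely when every available move leads to a winning position for the opponent. Fill in the labels:
n=0: no move → L
n=1: no move → L
n=2: no move → L
n=3: reaches L-position 0 → W
n=4: reaches L-position 1 → W
n=5: reaches L-position 2 → W
n=6: reaches L-position 2 → W
n=7: only reaches 4(W), 3(W), all W → L
n=8: only reaches 5(W), 4(W), all W → L
n=9: only reaches 6(W), 5(W), all W → L
n=10: reaches L-position 7 → W
n=11: reaches L-position 8 → W
n=12: reaches L-position 9 → W
n=13: reaches L-position 9 → W
n=14: only reaches 11(W), 10(W), all W → L
n=15: only reaches 12(W), 11(W), all W → L
n=16: only reaches 13(W), 12(W), all W → L
n=17: reaches L-position 14 → W
n=18: reaches L-position 15 → W
n=19: reaches L-position 16 → W
n=20: reaches L-position 16 → W
n=21: only reaches 18(W), 17(W), all W → L
n=22: only reaches 19(W), 18(W), all W → L
n=23: only reaches 20(W), 19(W), all W → L
n=24: reaches L-position 21 → W
n=25: reaches L-position 22 → W
n=26: reaches L-position 23 → W
n=27: reaches L-position 23 → W
n=28: only reaches 25(W), 24(W), all W → L
n=29: only reaches 26(W), 25(W), all W → L
n=30: only reaches 27(W), 26(W), all W → L
n=31: reaches L-position 28 → W
n=32: reaches L-position 29 → W
n=33: reaches L-position 30 → W
n=34: reaches L-position 30 → W
n=35: only reaches 32(W), 31(W), all W → L
n=36: only reaches 33(W), 32(W), all W → L
n=37: only reaches 34(W), 33(W), all W → L
n=38: reaches L-position 35 → W
n=39: reaches L-position 36 → W
n=40: reaches L-position 37 → W
n=41: reaches L-position 37 → W
n=42: only reaches 39(W), 38(W), all W → L
n=43: only reaches 40(W), 39(W), all W → L
The losing starting values of n are exactly the entries labelled L in this table (20 of them).

0, 1, 2, 7, 8, 9, 14, 15, 16, 21, 22, 23, 28, 29, 30, 35, 36, 37, 42, 43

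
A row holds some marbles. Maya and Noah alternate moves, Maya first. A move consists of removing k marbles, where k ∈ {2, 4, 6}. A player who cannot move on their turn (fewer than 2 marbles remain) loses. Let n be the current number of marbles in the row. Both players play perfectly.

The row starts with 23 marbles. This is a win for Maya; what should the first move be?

Remove 6, leaving 17.

Positions with no move are L. A position that does have a move is losing for the player to move precisely when every available move leads to a winning position for the opponent. Fill in the labels:
n=0: no move → L
n=1: no move → L
n=2: can move to 0, which is L ⇒ W
n=3: can move to 1, which is L ⇒ W
n=4: can move to 0, which is L ⇒ W
n=5: can move to 1, which is L ⇒ W
n=6: can move to 0, which is L ⇒ W
n=7: can move to 1, which is L ⇒ W
n=8: moves to 6(W), 4(W), 2(W); every one is W ⇒ L
n=9: moves to 7(W), 5(W), 3(W); every one is W ⇒ L
n=10: can move to 8, which is L ⇒ W
n=11: can move to 9, which is L ⇒ W
n=12: can move to 8, which is L ⇒ W
n=13: can move to 9, which is L ⇒ W
n=14: can move to 8, which is L ⇒ W
n=15: can move to 9, which is L ⇒ W
n=16: moves to 14(W), 12(W), 10(W); every one is W ⇒ L
n=17: moves to 15(W), 13(W), 11(W); every one is W ⇒ L
n=18: can move to 16, which is L ⇒ W
n=19: can move to 17, which is L ⇒ W
n=20: can move to 16, which is L ⇒ W
n=21: can move to 17, which is L ⇒ W
n=22: can move to 16, which is L ⇒ W
n=23: can move to 17, which is L ⇒ W
From 23, the L positions reachable in one move are: 17.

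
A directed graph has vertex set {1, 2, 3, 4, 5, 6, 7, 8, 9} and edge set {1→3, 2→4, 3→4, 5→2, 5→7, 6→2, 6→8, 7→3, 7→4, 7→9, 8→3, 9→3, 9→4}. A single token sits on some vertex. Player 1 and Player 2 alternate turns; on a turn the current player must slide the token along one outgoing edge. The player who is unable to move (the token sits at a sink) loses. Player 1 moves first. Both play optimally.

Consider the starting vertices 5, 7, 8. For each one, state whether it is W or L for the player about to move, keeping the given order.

5: L, 7: W, 8: L

Classify positions by backward induction: terminal positions (no move available) are L. From any other position, the mover wins iff some move reaches an L.
Every edge goes from a vertex to one that appears earlier in the order 4, 3, 9, 2, 8, 1, 7, 6, 5, so processing vertices in that order labels each vertex after all of its successors.
4: no outgoing edge → L
3: reaches L-position 4 → W
9: reaches L-position 4 → W
2: reaches L-position 4 → W
8: only reaches 3(W), which is W → L
1: only reaches 3(W), which is W → L
7: reaches L-position 4 → W
6: reaches L-position 8 → W
5: only reaches 7(W), 2(W), all W → L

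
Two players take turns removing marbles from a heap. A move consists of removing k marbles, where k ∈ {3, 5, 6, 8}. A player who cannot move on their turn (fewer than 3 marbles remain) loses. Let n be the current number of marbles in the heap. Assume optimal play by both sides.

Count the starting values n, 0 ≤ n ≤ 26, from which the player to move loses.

9

Work bottom-up. With no move the player to move loses. Otherwise the position is W if at least one move leads to an L position for the opponent, and L if every move leads to a W.
n=0: no move → L
n=1: no move → L
n=2: no move → L
n=3: can move to 0, which is L ⇒ W
n=4: can move to 1, which is L ⇒ W
n=5: can move to 2, which is L ⇒ W
n=6: can move to 1, which is L ⇒ W
n=7: can move to 2, which is L ⇒ W
n=8: can move to 2, which is L ⇒ W
n=9: can move to 1, which is L ⇒ W
n=10: can move to 2, which is L ⇒ W
n=11: moves to 8(W), 6(W), 5(W), 3(W); every one is W ⇒ L
n=12: moves to 9(W), 7(W), 6(W), 4(W); every one is W ⇒ L
n=13: moves to 10(W), 8(W), 7(W), 5(W); every one is W ⇒ L
n=14: can move to 11, which is L ⇒ W
n=15: can move to 12, which is L ⇒ W
n=16: can move to 13, which is L ⇒ W
n=17: can move to 12, which is L ⇒ W
n=18: can move to 13, which is L ⇒ W
n=19: can move to 13, which is L ⇒ W
n=20: can move to 12, which is L ⇒ W
n=21: can move to 13, which is L ⇒ W
n=22: moves to 19(W), 17(W), 16(W), 14(W); every one is W ⇒ L
n=23: moves to 20(W), 18(W), 17(W), 15(W); every one is W ⇒ L
n=24: moves to 21(W), 19(W), 18(W), 16(W); every one is W ⇒ L
n=25: can move to 22, which is L ⇒ W
n=26: can move to 23, which is L ⇒ W
L entries with 0 ≤ n ≤ 26: n = 0, 1, 2, 11, 12, 13, 22, 23, 24; that makes 9.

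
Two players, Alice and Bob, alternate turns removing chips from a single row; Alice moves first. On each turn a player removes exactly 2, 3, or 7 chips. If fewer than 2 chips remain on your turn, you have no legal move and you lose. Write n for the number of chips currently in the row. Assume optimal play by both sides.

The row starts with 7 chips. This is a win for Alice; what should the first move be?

Remove 2, leaving 5.

Classify positions by backward induction: terminal positions (no move available) are L. From any other position, the mover wins iff some move reaches an L.
n=0: no move → L
n=1: no move → L
n=2: reaches L-position 0 → W
n=3: reaches L-position 1 → W
n=4: reaches L-position 1 → W
n=5: only reaches 3(W), 2(W), all W → L
n=6: only reaches 4(W), 3(W), all W → L
n=7: reaches L-position 5 → W
From 7, the L positions reachable in one move are: 5, 0. Any move reaching one of these is winning.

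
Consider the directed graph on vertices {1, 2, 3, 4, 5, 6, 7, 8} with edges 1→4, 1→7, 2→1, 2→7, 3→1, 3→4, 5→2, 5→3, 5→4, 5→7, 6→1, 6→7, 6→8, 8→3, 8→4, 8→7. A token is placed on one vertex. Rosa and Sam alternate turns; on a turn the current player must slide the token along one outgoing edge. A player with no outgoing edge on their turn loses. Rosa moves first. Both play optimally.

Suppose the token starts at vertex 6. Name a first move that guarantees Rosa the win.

Positions with no move are L. A position that does have a move is losing for the player to move precisely when every available move leads to a winning position for the opponent. Fill in the labels:
Every edge goes from a vertex to one that appears earlier in the order 4, 7, 1, 3, 8, 2, 6, 5, so processing vertices in that order labels each vertex after all of its successors.
4: no outgoing edge → L
7: no outgoing edge → L
1: can move to 7, which is L ⇒ W
3: can move to 4, which is L ⇒ W
8: can move to 7, which is L ⇒ W
2: can move to 7, which is L ⇒ W
6: can move to 7, which is L ⇒ W
5: can move to 7, which is L ⇒ W
From 6, the L positions reachable in one move are: 7.

Move to 7.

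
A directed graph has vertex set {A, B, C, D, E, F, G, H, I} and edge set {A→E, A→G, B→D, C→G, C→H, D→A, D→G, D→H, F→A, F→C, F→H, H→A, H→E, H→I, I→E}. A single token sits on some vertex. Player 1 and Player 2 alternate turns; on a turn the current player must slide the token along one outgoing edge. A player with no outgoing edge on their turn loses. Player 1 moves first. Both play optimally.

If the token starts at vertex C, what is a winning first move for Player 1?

Move to G.

Build the W/L table. Terminal = L. A non-terminal position is W if it has a move to some L; otherwise it is L.
Every edge goes from a vertex to one that appears earlier in the order G, E, A, I, H, D, B, C, F, so processing vertices in that order labels each vertex after all of its successors.
G: no outgoing edge → L
E: no outgoing edge → L
A: W (go to E, an L position)
I: W (go to E, an L position)
H: W (go to E, an L position)
D: W (go to G, an L position)
B: L (sole option D(W) is W)
C: W (go to G, an L position)
F: L (options C(W), H(W), A(W) are all W)
From C, the L positions reachable in one move are: G.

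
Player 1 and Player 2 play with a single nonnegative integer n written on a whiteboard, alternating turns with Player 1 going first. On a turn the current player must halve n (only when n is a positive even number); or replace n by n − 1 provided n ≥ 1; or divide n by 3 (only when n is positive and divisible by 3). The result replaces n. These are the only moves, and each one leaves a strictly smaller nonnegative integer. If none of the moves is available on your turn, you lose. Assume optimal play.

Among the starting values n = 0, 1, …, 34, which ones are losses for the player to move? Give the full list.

0, 2, 5, 7, 9, 11, 13, 16, 19, 23, 25, 28, 30, 34

Work bottom-up. With no move the player to move loses. Otherwise the position is W if at least one move leads to an L position for the opponent, and L if every move leads to a W.
n=0: no move → L
n=1: can move to 0, which is L ⇒ W
n=2: the only move is to 1(W), a W ⇒ L
n=3: can move to 2, which is L ⇒ W
n=4: can move to 2, which is L ⇒ W
n=5: the only move is to 4(W), a W ⇒ L
n=6: can move to 2, which is L ⇒ W
n=7: the only move is to 6(W), a W ⇒ L
n=8: can move to 7, which is L ⇒ W
n=9: moves to 3(W), 8(W); every one is W ⇒ L
n=10: can move to 5, which is L ⇒ W
n=11: the only move is to 10(W), a W ⇒ L
n=12: can move to 11, which is L ⇒ W
n=13: the only move is to 12(W), a W ⇒ L
n=14: can move to 7, which is L ⇒ W
n=15: can move to 5, which is L ⇒ W
n=16: moves to 8(W), 15(W); every one is W ⇒ L
n=17: can move to 16, which is L ⇒ W
n=18: can move to 9, which is L ⇒ W
n=19: the only move is to 18(W), a W ⇒ L
n=20: can move to 19, which is L ⇒ W
n=21: can move to 7, which is L ⇒ W
n=22: can move to 11, which is L ⇒ W
n=23: the only move is to 22(W), a W ⇒ L
n=24: can move to 23, which is L ⇒ W
n=25: the only move is to 24(W), a W ⇒ L
n=26: can move to 13, which is L ⇒ W
n=27: can move to 9, which is L ⇒ W
n=28: moves to 14(W), 27(W); every one is W ⇒ L
n=29: can move to 28, which is L ⇒ W
n=30: moves to 10(W), 15(W), 29(W); every one is W ⇒ L
n=31: can move to 30, which is L ⇒ W
n=32: can move to 16, which is L ⇒ W
n=33: can move to 11, which is L ⇒ W
n=34: moves to 17(W), 33(W); every one is W ⇒ L
The losing starting values of n are exactly the entries labelled L in this table (14 of them).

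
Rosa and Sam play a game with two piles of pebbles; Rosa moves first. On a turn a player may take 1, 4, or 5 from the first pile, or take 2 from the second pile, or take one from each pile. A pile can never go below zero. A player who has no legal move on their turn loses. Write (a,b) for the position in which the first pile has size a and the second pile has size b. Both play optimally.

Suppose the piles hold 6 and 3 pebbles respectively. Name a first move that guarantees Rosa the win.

Label each position W (a win for the player to move) or L (a loss). A position with no legal move is L; any other position is W exactly when some move reaches an L, and L when every move reaches a W.
No move ever increases a pile, so every position that can arise here has a ≤ 6 and b ≤ 3; it is enough to label the cells with 0 ≤ a ≤ 6 and 0 ≤ b ≤ 3.
Every move lowers a or b (never raises either), so fill the grid row by row in increasing a, and left to right within a row: each cell's successors are then already labelled.
      b=0  b=1  b=2  b=3
a=0:    L    L    W    W
a=1:    W    W    W    L
a=2:    L    L    W    W
a=3:    W    W    W    L
a=4:    W    W    L    W
a=5:    W    W    W    W
a=6:    W    W    L    W
Cells with no legal move (terminal, hence L): (0,0), (0,1).
The remaining L cells, each justified by listing all of its moves:
(1,3): L (options (0,3)(W), (1,1)(W), (0,2)(W) are all W)
(2,0): L (sole option (1,0)(W) is W)
(2,1): L (options (1,1)(W), (1,0)(W) are all W)
(3,3): L (options (2,3)(W), (3,1)(W), (2,2)(W) are all W)
(4,2): L (options (3,2)(W), (0,2)(W), (4,0)(W), (3,1)(W) are all W)
(6,2): L (options (5,2)(W), (2,2)(W), (1,2)(W), (6,0)(W), (5,1)(W) are all W)
Every other cell has at least one move into one of the L cells above, so it is W.
From (6,3), the L positions reachable in one move are: (1,3).

Move to (1,3).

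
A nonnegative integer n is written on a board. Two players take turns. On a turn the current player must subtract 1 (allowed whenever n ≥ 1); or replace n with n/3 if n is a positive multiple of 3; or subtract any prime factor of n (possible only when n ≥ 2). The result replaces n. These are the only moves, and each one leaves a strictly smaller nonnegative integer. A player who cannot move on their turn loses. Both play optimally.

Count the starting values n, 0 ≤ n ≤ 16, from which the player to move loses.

Label each position W (a win for the player to move) or L (a loss). A position with no legal move is L; any other position is W exactly when some move reaches an L, and L when every move reaches a W.
n=0: no move → L
n=1: reaches L-position 0 → W
n=2: reaches L-position 0 → W
n=3: reaches L-position 0 → W
n=4: only reaches 2(W), 3(W), all W → L
n=5: reaches L-position 0 → W
n=6: reaches L-position 4 → W
n=7: reaches L-position 0 → W
n=8: only reaches 6(W), 7(W), all W → L
n=9: reaches L-position 8 → W
n=10: reaches L-position 8 → W
n=11: reaches L-position 0 → W
n=12: reaches L-position 4 → W
n=13: reaches L-position 0 → W
n=14: only reaches 7(W), 12(W), 13(W), all W → L
n=15: reaches L-position 14 → W
n=16: reaches L-position 14 → W
L entries with 0 ≤ n ≤ 16: n = 0, 4, 8, 14; that makes 4.

4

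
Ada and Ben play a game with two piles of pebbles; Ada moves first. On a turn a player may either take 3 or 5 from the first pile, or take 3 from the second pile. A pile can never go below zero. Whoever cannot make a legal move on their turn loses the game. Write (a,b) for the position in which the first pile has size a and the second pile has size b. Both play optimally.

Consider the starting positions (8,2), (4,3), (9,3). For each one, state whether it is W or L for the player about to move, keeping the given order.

(8,2): L, (4,3): L, (9,3): W

Use the standard recursion: the mover loses at a terminal position; elsewhere, the mover wins exactly when some move hands the opponent an L position.
No move ever increases a pile, so every position that can arise here has a ≤ 9 and b ≤ 3; it is enough to label the cells with 0 ≤ a ≤ 9 and 0 ≤ b ≤ 3.
Every move lowers a or b (never raises either), so fill the grid row by row in increasing a, and left to right within a row: each cell's successors are then already labelled.
      b=0  b=1  b=2  b=3
a=0:    L    L    L    W
a=1:    L    L    L    W
a=2:    L    L    L    W
a=3:    W    W    W    L
a=4:    W    W    W    L
a=5:    W    W    W    L
a=6:    W    W    W    W
a=7:    W    W    W    W
a=8:    L    L    L    W
a=9:    L    L    L    W
Cells with no legal move (terminal, hence L): (0,0), (0,1), (0,2), (1,0), (1,1), (1,2), (2,0), (2,1), (2,2).
The remaining L cells, each justified by listing all of its moves:
(3,3): moves to (0,3)(W), (3,0)(W); every one is W ⇒ L
(4,3): moves to (1,3)(W), (4,0)(W); every one is W ⇒ L
(5,3): moves to (2,3)(W), (0,3)(W), (5,0)(W); every one is W ⇒ L
(8,0): moves to (5,0)(W), (3,0)(W); every one is W ⇒ L
(8,1): moves to (5,1)(W), (3,1)(W); every one is W ⇒ L
(8,2): moves to (5,2)(W), (3,2)(W); every one is W ⇒ L
(9,0): moves to (6,0)(W), (4,0)(W); every one is W ⇒ L
(9,1): moves to (6,1)(W), (4,1)(W); every one is W ⇒ L
(9,2): moves to (6,2)(W), (4,2)(W); every one is W ⇒ L
Every other cell has at least one move into one of the L cells above, so it is W.
(8,2): one of the L cells justified above, so L
(4,3): one of the L cells justified above, so L
(9,3): the move to (4,3) reaches an L cell, so W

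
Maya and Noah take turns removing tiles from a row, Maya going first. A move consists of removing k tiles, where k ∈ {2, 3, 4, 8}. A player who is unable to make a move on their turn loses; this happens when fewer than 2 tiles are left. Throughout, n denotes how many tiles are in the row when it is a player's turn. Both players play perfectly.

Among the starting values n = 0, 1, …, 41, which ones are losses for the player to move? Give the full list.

Classify positions by backward induction: terminal positions (no move available) are L. From any other position, the mover wins iff some move reaches an L.
n=0: no move → L
n=1: no move → L
n=2: W (go to 0, an L position)
n=3: W (go to 1, an L position)
n=4: W (go to 1, an L position)
n=5: W (go to 1, an L position)
n=6: L (options 4(W), 3(W), 2(W) are all W)
n=7: L (options 5(W), 4(W), 3(W) are all W)
n=8: W (go to 6, an L position)
n=9: W (go to 7, an L position)
n=10: W (go to 7, an L position)
n=11: W (go to 7, an L position)
n=12: L (options 10(W), 9(W), 8(W), 4(W) are all W)
n=13: L (options 11(W), 10(W), 9(W), 5(W) are all W)
n=14: W (go to 12, an L position)
n=15: W (go to 13, an L position)
n=16: W (go to 13, an L position)
n=17: W (go to 13, an L position)
n=18: L (options 16(W), 15(W), 14(W), 10(W) are all W)
n=19: L (options 17(W), 16(W), 15(W), 11(W) are all W)
n=20: W (go to 18, an L position)
n=21: W (go to 19, an L position)
n=22: W (go to 19, an L position)
n=23: W (go to 19, an L position)
n=24: L (options 22(W), 21(W), 20(W), 16(W) are all W)
n=25: L (options 23(W), 22(W), 21(W), 17(W) are all W)
n=26: W (go to 24, an L position)
n=27: W (go to 25, an L position)
n=28: W (go to 25, an L position)
n=29: W (go to 25, an L position)
n=30: L (options 28(W), 27(W), 26(W), 22(W) are all W)
n=31: L (options 29(W), 28(W), 27(W), 23(W) are all W)
n=32: W (go to 30, an L position)
n=33: W (go to 31, an L position)
n=34: W (go to 31, an L position)
n=35: W (go to 31, an L position)
n=36: L (options 34(W), 33(W), 32(W), 28(W) are all W)
n=37: L (options 35(W), 34(W), 33(W), 29(W) are all W)
n=38: W (go to 36, an L position)
n=39: W (go to 37, an L position)
n=40: W (go to 37, an L position)
n=41: W (go to 37, an L position)
The losing starting values of n are exactly the entries labelled L in this table (14 of them).

0, 1, 6, 7, 12, 13, 18, 19, 24, 25, 30, 31, 36, 37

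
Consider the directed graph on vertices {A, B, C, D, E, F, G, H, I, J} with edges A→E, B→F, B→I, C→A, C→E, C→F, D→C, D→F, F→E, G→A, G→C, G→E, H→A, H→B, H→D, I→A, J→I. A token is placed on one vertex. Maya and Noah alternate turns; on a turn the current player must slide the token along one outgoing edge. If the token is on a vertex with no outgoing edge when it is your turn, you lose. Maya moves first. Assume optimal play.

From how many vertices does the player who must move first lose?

3

Work bottom-up. With no move the player to move loses. Otherwise the position is W if at least one move leads to an L position for the opponent, and L if every move leads to a W.
Every edge goes from a vertex to one that appears earlier in the order E, A, I, F, C, D, B, G, H, J, so processing vertices in that order labels each vertex after all of its successors.
E: no outgoing edge → L
A: reaches L-position E → W
I: only reaches A(W), which is W → L
F: reaches L-position E → W
C: reaches L-position E → W
D: only reaches C(W), F(W), all W → L
B: reaches L-position I → W
G: reaches L-position E → W
H: reaches L-position D → W
J: reaches L-position I → W
The L vertices are D, E, I; that is 3 in all.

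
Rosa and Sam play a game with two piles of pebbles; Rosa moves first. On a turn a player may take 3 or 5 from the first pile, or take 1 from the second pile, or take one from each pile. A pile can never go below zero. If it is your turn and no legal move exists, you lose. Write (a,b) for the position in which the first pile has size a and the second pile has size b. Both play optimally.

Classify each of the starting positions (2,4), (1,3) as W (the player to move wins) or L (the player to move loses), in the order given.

Use the standard recursion: the mover loses at a terminal position; elsewhere, the mover wins exactly when some move hands the opponent an L position.
No move ever increases a pile, so every position that can arise here has a ≤ 2 and b ≤ 4; it is enough to label the cells with 0 ≤ a ≤ 2 and 0 ≤ b ≤ 4.
Every move lowers a or b (never raises either), so fill the grid row by row in increasing a, and left to right within a row: each cell's successors are then already labelled.
      b=0  b=1  b=2  b=3  b=4
a=0:    L    W    L    W    L
a=1:    L    W    L    W    L
a=2:    L    W    L    W    L
Cells with no legal move (terminal, hence L): (0,0), (1,0), (2,0).
The remaining L cells, each justified by listing all of its moves:
(0,2): →(0,1)(W) only, which is W, so L
(0,4): →(0,3)(W) only, which is W, so L
(1,2): →(1,1)(W), (0,1)(W) — all W, so L
(1,4): →(1,3)(W), (0,3)(W) — all W, so L
(2,2): →(2,1)(W), (1,1)(W) — all W, so L
(2,4): →(2,3)(W), (1,3)(W) — all W, so L
Every other cell has at least one move into one of the L cells above, so it is W.
(2,4): one of the L cells justified above, so L
(1,3): the move to (1,2) reaches an L cell, so W

(2,4): L, (1,3): W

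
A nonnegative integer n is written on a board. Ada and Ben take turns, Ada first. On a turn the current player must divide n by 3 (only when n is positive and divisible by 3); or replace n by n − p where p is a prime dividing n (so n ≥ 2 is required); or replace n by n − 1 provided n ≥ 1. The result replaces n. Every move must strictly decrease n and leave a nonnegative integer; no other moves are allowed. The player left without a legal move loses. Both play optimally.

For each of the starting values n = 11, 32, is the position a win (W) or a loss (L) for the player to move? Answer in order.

11: W, 32: L

Classify positions by backward induction: terminal positions (no move available) are L. From any other position, the mover wins iff some move reaches an L.
n=0: no move → L
n=1: can move to 0, which is L ⇒ W
n=2: can move to 0, which is L ⇒ W
n=3: can move to 0, which is L ⇒ W
n=4: moves to 2(W), 3(W); every one is W ⇒ L
n=5: can move to 0, which is L ⇒ W
n=6: can move to 4, which is L ⇒ W
n=7: can move to 0, which is L ⇒ W
n=8: moves to 6(W), 7(W); every one is W ⇒ L
n=9: can move to 8, which is L ⇒ W
n=10: can move to 8, which is L ⇒ W
n=11: can move to 0, which is L ⇒ W
n=12: can move to 4, which is L ⇒ W
n=13: can move to 0, which is L ⇒ W
n=14: moves to 7(W), 12(W), 13(W); every one is W ⇒ L
n=15: can move to 14, which is L ⇒ W
n=16: can move to 14, which is L ⇒ W
n=17: can move to 0, which is L ⇒ W
n=18: moves to 6(W), 15(W), 16(W), 17(W); every one is W ⇒ L
n=19: can move to 0, which is L ⇒ W
n=20: can move to 18, which is L ⇒ W
n=21: can move to 14, which is L ⇒ W
n=22: moves to 11(W), 20(W), 21(W); every one is W ⇒ L
n=23: can move to 0, which is L ⇒ W
n=24: can move to 8, which is L ⇒ W
n=25: moves to 20(W), 24(W); every one is W ⇒ L
n=26: can move to 25, which is L ⇒ W
n=27: moves to 9(W), 24(W), 26(W); every one is W ⇒ L
n=28: can move to 27, which is L ⇒ W
n=29: can move to 0, which is L ⇒ W
n=30: can move to 25, which is L ⇒ W
n=31: can move to 0, which is L ⇒ W
n=32: moves to 30(W), 31(W); every one is W ⇒ L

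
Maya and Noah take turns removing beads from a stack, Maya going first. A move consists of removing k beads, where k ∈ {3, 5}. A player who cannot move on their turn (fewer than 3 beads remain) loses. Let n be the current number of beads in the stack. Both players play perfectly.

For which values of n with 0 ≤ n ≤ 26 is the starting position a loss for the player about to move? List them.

0, 1, 2, 8, 9, 10, 16, 17, 18, 24, 25, 26

Positions with no move are L. A position that does have a move is losing for the player to move precisely when every available move leads to a winning position for the opponent. Fill in the labels:
n=0: no move → L
n=1: no move → L
n=2: no move → L
n=3: reaches L-position 0 → W
n=4: reaches L-position 1 → W
n=5: reaches L-position 2 → W
n=6: reaches L-position 1 → W
n=7: reaches L-position 2 → W
n=8: only reaches 5(W), 3(W), all W → L
n=9: only reaches 6(W), 4(W), all W → L
n=10: only reaches 7(W), 5(W), all W → L
n=11: reaches L-position 8 → W
n=12: reaches L-position 9 → W
n=13: reaches L-position 10 → W
n=14: reaches L-position 9 → W
n=15: reaches L-position 10 → W
n=16: only reaches 13(W), 11(W), all W → L
n=17: only reaches 14(W), 12(W), all W → L
n=18: only reaches 15(W), 13(W), all W → L
n=19: reaches L-position 16 → W
n=20: reaches L-position 17 → W
n=21: reaches L-position 18 → W
n=22: reaches L-position 17 → W
n=23: reaches L-position 18 → W
n=24: only reaches 21(W), 19(W), all W → L
n=25: only reaches 22(W), 20(W), all W → L
n=26: only reaches 23(W), 21(W), all W → L
The losing starting values of n are exactly the entries labelled L in this table (12 of them).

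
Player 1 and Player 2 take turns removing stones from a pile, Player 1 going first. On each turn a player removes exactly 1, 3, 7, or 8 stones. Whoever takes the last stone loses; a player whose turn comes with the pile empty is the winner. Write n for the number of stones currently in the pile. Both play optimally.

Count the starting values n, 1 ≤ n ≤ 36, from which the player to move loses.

11

Label each position W (a win for the player to move) or L (a loss). A position with no legal move is W; any other position is W exactly when some move reaches an L, and L when every move reaches a W.
n=0: no move; the opponent has just taken the last stone and therefore loses → W
n=1: the only move is to 0(W), a W ⇒ L
n=2: can move to 1, which is L ⇒ W
n=3: moves to 2(W), 0(W); every one is W ⇒ L
n=4: can move to 3, which is L ⇒ W
n=5: moves to 4(W), 2(W); every one is W ⇒ L
n=6: can move to 5, which is L ⇒ W
n=7: moves to 6(W), 4(W), 0(W); every one is W ⇒ L
n=8: can move to 7, which is L ⇒ W
n=9: can move to 1, which is L ⇒ W
n=10: can move to 7, which is L ⇒ W
n=11: can move to 3, which is L ⇒ W
n=12: can move to 5, which is L ⇒ W
n=13: can move to 5, which is L ⇒ W
n=14: can move to 7, which is L ⇒ W
n=15: can move to 7, which is L ⇒ W
n=16: moves to 15(W), 13(W), 9(W), 8(W); every one is W ⇒ L
n=17: can move to 16, which is L ⇒ W
n=18: moves to 17(W), 15(W), 11(W), 10(W); every one is W ⇒ L
n=19: can move to 18, which is L ⇒ W
n=20: moves to 19(W), 17(W), 13(W), 12(W); every one is W ⇒ L
n=21: can move to 20, which is L ⇒ W
n=22: moves to 21(W), 19(W), 15(W), 14(W); every one is W ⇒ L
n=23: can move to 22, which is L ⇒ W
n=24: can move to 16, which is L ⇒ W
n=25: can move to 22, which is L ⇒ W
n=26: can move to 18, which is L ⇒ W
n=27: can move to 20, which is L ⇒ W
n=28: can move to 20, which is L ⇒ W
n=29: can move to 22, which is L ⇒ W
n=30: can move to 22, which is L ⇒ W
n=31: moves to 30(W), 28(W), 24(W), 23(W); every one is W ⇒ L
n=32: can move to 31, which is L ⇒ W
n=33: moves to 32(W), 30(W), 26(W), 25(W); every one is W ⇒ L
n=34: can move to 33, which is L ⇒ W
n=35: moves to 34(W), 32(W), 28(W), 27(W); every one is W ⇒ L
n=36: can move to 35, which is L ⇒ W
L entries with 1 ≤ n ≤ 36 (the range starts at n=1): n = 1, 3, 5, 7, 16, 18, 20, 22, 31, 33, 35; that makes 11.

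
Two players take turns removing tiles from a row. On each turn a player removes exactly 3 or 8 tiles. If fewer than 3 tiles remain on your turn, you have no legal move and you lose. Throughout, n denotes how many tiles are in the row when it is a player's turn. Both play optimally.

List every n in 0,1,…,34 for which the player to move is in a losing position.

Use the standard recursion: the mover loses at a terminal position; elsewhere, the mover wins exactly when some move hands the opponent an L position.
n=0: no move → L
n=1: no move → L
n=2: no move → L
n=3: can move to 0, which is L ⇒ W
n=4: can move to 1, which is L ⇒ W
n=5: can move to 2, which is L ⇒ W
n=6: the only move is to 3(W), a W ⇒ L
n=7: the only move is to 4(W), a W ⇒ L
n=8: can move to 0, which is L ⇒ W
n=9: can move to 6, which is L ⇒ W
n=10: can move to 7, which is L ⇒ W
n=11: moves to 8(W), 3(W); every one is W ⇒ L
n=12: moves to 9(W), 4(W); every one is W ⇒ L
n=13: moves to 10(W), 5(W); every one is W ⇒ L
n=14: can move to 11, which is L ⇒ W
n=15: can move to 12, which is L ⇒ W
n=16: can move to 13, which is L ⇒ W
n=17: moves to 14(W), 9(W); every one is W ⇒ L
n=18: moves to 15(W), 10(W); every one is W ⇒ L
n=19: can move to 11, which is L ⇒ W
n=20: can move to 17, which is L ⇒ W
n=21: can move to 18, which is L ⇒ W
n=22: moves to 19(W), 14(W); every one is W ⇒ L
n=23: moves to 20(W), 15(W); every one is W ⇒ L
n=24: moves to 21(W), 16(W); every one is W ⇒ L
n=25: can move to 22, which is L ⇒ W
n=26: can move to 23, which is L ⇒ W
n=27: can move to 24, which is L ⇒ W
n=28: moves to 25(W), 20(W); every one is W ⇒ L
n=29: moves to 26(W), 21(W); every one is W ⇒ L
n=30: can move to 22, which is L ⇒ W
n=31: can move to 28, which is L ⇒ W
n=32: can move to 29, which is L ⇒ W
n=33: moves to 30(W), 25(W); every one is W ⇒ L
n=34: moves to 31(W), 26(W); every one is W ⇒ L
The losing starting values of n are exactly the entries labelled L in this table (17 of them).

0, 1, 2, 6, 7, 11, 12, 13, 17, 18, 22, 23, 24, 28, 29, 33, 34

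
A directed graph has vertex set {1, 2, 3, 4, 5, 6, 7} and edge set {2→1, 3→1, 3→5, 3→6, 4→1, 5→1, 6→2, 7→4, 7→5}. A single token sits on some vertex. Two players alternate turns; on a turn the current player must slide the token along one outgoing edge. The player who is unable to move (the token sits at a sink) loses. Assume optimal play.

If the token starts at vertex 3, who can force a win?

The first player wins.

Work bottom-up. With no move the player to move loses. Otherwise the position is W if at least one move leads to an L position for the opponent, and L if every move leads to a W.
Every edge goes from a vertex to one that appears earlier in the order 1, 2, 5, 4, 6, 7, 3, so processing vertices in that order labels each vertex after all of its successors.
1: no outgoing edge → L
2: →1(L), so W
5: →1(L), so W
4: →1(L), so W
6: →2(W) only, which is W, so L
7: →4(W), 5(W) — all W, so L
3: →6(L), so W
From 3 the player to move can move to 6, reaching an L position.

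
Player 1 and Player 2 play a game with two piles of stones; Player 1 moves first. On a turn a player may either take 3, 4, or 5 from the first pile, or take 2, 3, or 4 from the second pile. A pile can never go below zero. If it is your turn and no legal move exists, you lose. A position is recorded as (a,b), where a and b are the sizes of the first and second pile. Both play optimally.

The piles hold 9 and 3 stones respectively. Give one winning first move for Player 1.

Label each position W (a win for the player to move) or L (a loss). A position with no legal move is L; any other position is W exactly when some move reaches an L, and L when every move reaches a W.
No move ever increases a pile, so every position that can arise here has a ≤ 9 and b ≤ 3; it is enough to label the cells with 0 ≤ a ≤ 9 and 0 ≤ b ≤ 3.
Every move lowers a or b (never raises either), so fill the grid row by row in increasing a, and left to right within a row: each cell's successors are then already labelled.
      b=0  b=1  b=2  b=3
a=0:    L    L    W    W
a=1:    L    L    W    W
a=2:    L    L    W    W
a=3:    W    W    L    L
a=4:    W    W    L    L
a=5:    W    W    L    L
a=6:    W    W    W    W
a=7:    W    W    W    W
a=8:    L    L    W    W
a=9:    L    L    W    W
Cells with no legal move (terminal, hence L): (0,0), (0,1), (1,0), (1,1), (2,0), (2,1).
The remaining L cells, each justified by listing all of its moves:
(3,2): only reaches (0,2)(W), (3,0)(W), all W → L
(3,3): only reaches (0,3)(W), (3,1)(W), (3,0)(W), all W → L
(4,2): only reaches (1,2)(W), (0,2)(W), (4,0)(W), all W → L
(4,3): only reaches (1,3)(W), (0,3)(W), (4,1)(W), (4,0)(W), all W → L
(5,2): only reaches (2,2)(W), (1,2)(W), (0,2)(W), (5,0)(W), all W → L
(5,3): only reaches (2,3)(W), (1,3)(W), (0,3)(W), (5,1)(W), (5,0)(W), all W → L
(8,0): only reaches (5,0)(W), (4,0)(W), (3,0)(W), all W → L
(8,1): only reaches (5,1)(W), (4,1)(W), (3,1)(W), all W → L
(9,0): only reaches (6,0)(W), (5,0)(W), (4,0)(W), all W → L
(9,1): only reaches (6,1)(W), (5,1)(W), (4,1)(W), all W → L
Every other cell has at least one move into one of the L cells above, so it is W.
From (9,3), the L positions reachable in one move are: (5,3), (4,3), (9,1), (9,0). Any move reaching one of these is winning.

Move to (5,3).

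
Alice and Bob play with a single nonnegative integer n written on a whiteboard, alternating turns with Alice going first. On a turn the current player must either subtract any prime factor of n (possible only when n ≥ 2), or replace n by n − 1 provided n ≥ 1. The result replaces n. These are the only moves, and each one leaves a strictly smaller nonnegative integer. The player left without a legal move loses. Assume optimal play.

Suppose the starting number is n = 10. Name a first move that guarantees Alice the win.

Move to 8.

Work bottom-up. With no move the player to move loses. Otherwise the position is W if at least one move leads to an L position for the opponent, and L if every move leads to a W.
n=0: no move → L
n=1: reaches L-position 0 → W
n=2: reaches L-position 0 → W
n=3: reaches L-position 0 → W
n=4: only reaches 2(W), 3(W), all W → L
n=5: reaches L-position 0 → W
n=6: reaches L-position 4 → W
n=7: reaches L-position 0 → W
n=8: only reaches 6(W), 7(W), all W → L
n=9: reaches L-position 8 → W
n=10: reaches L-position 8 → W
From 10, the L positions reachable in one move are: 8.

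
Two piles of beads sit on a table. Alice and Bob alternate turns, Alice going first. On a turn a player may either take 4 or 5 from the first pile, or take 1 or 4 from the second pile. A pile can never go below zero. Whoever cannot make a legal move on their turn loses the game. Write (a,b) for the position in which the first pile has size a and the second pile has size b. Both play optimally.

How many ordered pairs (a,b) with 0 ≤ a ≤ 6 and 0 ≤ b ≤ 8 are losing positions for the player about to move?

28

Label each position W (a win for the player to move) or L (a loss). A position with no legal move is L; any other position is W exactly when some move reaches an L, and L when every move reaches a W.
Every move lowers a or b (never raises either), so fill the grid row by row in increasing a, and left to right within a row: each cell's successors are then already labelled.
      b=0  b=1  b=2  b=3  b=4  b=5  b=6  b=7  b=8
a=0:    L    W    L    W    W    L    W    L    W
a=1:    L    W    L    W    W    L    W    L    W
a=2:    L    W    L    W    W    L    W    L    W
a=3:    L    W    L    W    W    L    W    L    W
a=4:    W    L    W    L    W    W    L    W    L
a=5:    W    L    W    L    W    W    L    W    L
a=6:    W    L    W    L    W    W    L    W    L
Cells with no legal move (terminal, hence L): (0,0), (1,0), (2,0), (3,0).
The remaining L cells, each justified by listing all of its moves:
(0,2): only reaches (0,1)(W), which is W → L
(0,5): only reaches (0,4)(W), (0,1)(W), all W → L
(0,7): only reaches (0,6)(W), (0,3)(W), all W → L
(1,2): only reaches (1,1)(W), which is W → L
(1,5): only reaches (1,4)(W), (1,1)(W), all W → L
(1,7): only reaches (1,6)(W), (1,3)(W), all W → L
(2,2): only reaches (2,1)(W), which is W → L
(2,5): only reaches (2,4)(W), (2,1)(W), all W → L
(2,7): only reaches (2,6)(W), (2,3)(W), all W → L
(3,2): only reaches (3,1)(W), which is W → L
(3,5): only reaches (3,4)(W), (3,1)(W), all W → L
(3,7): only reaches (3,6)(W), (3,3)(W), all W → L
(4,1): only reaches (0,1)(W), (4,0)(W), all W → L
(4,3): only reaches (0,3)(W), (4,2)(W), all W → L
(4,6): only reaches (0,6)(W), (4,5)(W), (4,2)(W), all W → L
(4,8): only reaches (0,8)(W), (4,7)(W), (4,4)(W), all W → L
(5,1): only reaches (1,1)(W), (0,1)(W), (5,0)(W), all W → L
(5,3): only reaches (1,3)(W), (0,3)(W), (5,2)(W), all W → L
(5,6): only reaches (1,6)(W), (0,6)(W), (5,5)(W), (5,2)(W), all W → L
(5,8): only reaches (1,8)(W), (0,8)(W), (5,7)(W), (5,4)(W), all W → L
(6,1): only reaches (2,1)(W), (1,1)(W), (6,0)(W), all W → L
(6,3): only reaches (2,3)(W), (1,3)(W), (6,2)(W), all W → L
(6,6): only reaches (2,6)(W), (1,6)(W), (6,5)(W), (6,2)(W), all W → L
(6,8): only reaches (2,8)(W), (1,8)(W), (6,7)(W), (6,4)(W), all W → L
Every other cell has at least one move into one of the L cells above, so it is W.
L cells per row: a=0: 4, a=1: 4, a=2: 4, a=3: 4, a=4: 4, a=5: 4, a=6: 4; total 28.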